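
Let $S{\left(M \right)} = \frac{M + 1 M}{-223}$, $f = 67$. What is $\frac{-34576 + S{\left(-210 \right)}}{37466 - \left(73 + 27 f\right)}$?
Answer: $- \frac{1927507}{1983808} \approx -0.97162$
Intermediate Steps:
$S{\left(M \right)} = - \frac{2 M}{223}$ ($S{\left(M \right)} = \left(M + M\right) \left(- \frac{1}{223}\right) = 2 M \left(- \frac{1}{223}\right) = - \frac{2 M}{223}$)
$\frac{-34576 + S{\left(-210 \right)}}{37466 - \left(73 + 27 f\right)} = \frac{-34576 - - \frac{420}{223}}{37466 - 1882} = \frac{-34576 + \frac{420}{223}}{37466 - 1882} = - \frac{7710028}{223 \left(37466 - 1882\right)} = - \frac{7710028}{223 \cdot 35584} = \left(- \frac{7710028}{223}\right) \frac{1}{35584} = - \frac{1927507}{1983808}$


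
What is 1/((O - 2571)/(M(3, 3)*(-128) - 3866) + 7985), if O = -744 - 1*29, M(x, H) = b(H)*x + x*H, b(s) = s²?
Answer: 223/1780743 ≈ 0.00012523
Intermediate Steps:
M(x, H) = H*x + x*H² (M(x, H) = H²*x + x*H = x*H² + H*x = H*x + x*H²)
O = -773 (O = -744 - 29 = -773)
1/((O - 2571)/(M(3, 3)*(-128) - 3866) + 7985) = 1/((-773 - 2571)/((3*3*(1 + 3))*(-128) - 3866) + 7985) = 1/(-3344/((3*3*4)*(-128) - 3866) + 7985) = 1/(-3344/(36*(-128) - 3866) + 7985) = 1/(-3344/(-4608 - 3866) + 7985) = 1/(-3344/(-8474) + 7985) = 1/(-3344*(-1/8474) + 7985) = 1/(88/223 + 7985) = 1/(1780743/223) = 223/1780743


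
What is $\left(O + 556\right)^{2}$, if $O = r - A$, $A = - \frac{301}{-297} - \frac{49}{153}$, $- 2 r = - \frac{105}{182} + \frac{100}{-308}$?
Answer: $\frac{1043240210186298721}{3377641162896} \approx 3.0887 \cdot 10^{5}$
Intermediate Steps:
$r = \frac{1805}{4004}$ ($r = - \frac{- \frac{105}{182} + \frac{100}{-308}}{2} = - \frac{\left(-105\right) \frac{1}{182} + 100 \left(- \frac{1}{308}\right)}{2} = - \frac{- \frac{15}{26} - \frac{25}{77}}{2} = \left(- \frac{1}{2}\right) \left(- \frac{1805}{2002}\right) = \frac{1805}{4004} \approx 0.4508$)
$A = \frac{3500}{5049}$ ($A = \left(-301\right) \left(- \frac{1}{297}\right) - \frac{49}{153} = \frac{301}{297} - \frac{49}{153} = \frac{3500}{5049} \approx 0.69321$)
$O = - \frac{445505}{1837836}$ ($O = \frac{1805}{4004} - \frac{3500}{5049} = - \frac{445505}{1837836} \approx -0.24241$)
$\left(O + 556\right)^{2} = \left(- \frac{445505}{1837836} + 556\right)^{2} = \left(\frac{1021391311}{1837836}\right)^{2} = \frac{1043240210186298721}{3377641162896}$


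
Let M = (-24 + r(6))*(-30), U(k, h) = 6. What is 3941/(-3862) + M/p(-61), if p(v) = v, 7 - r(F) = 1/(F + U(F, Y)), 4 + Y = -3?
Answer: -1109838/117791 ≈ -9.4221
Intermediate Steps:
Y = -7 (Y = -4 - 3 = -7)
r(F) = 7 - 1/(6 + F) (r(F) = 7 - 1/(F + 6) = 7 - 1/(6 + F))
M = 1025/2 (M = (-24 + (41 + 7*6)/(6 + 6))*(-30) = (-24 + (41 + 42)/12)*(-30) = (-24 + (1/12)*83)*(-30) = (-24 + 83/12)*(-30) = -205/12*(-30) = 1025/2 ≈ 512.50)
3941/(-3862) + M/p(-61) = 3941/(-3862) + (1025/2)/(-61) = 3941*(-1/3862) + (1025/2)*(-1/61) = -3941/3862 - 1025/122 = -1109838/117791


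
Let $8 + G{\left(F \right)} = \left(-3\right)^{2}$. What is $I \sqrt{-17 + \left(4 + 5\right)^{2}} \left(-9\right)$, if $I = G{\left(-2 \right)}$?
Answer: $-72$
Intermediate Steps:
$G{\left(F \right)} = 1$ ($G{\left(F \right)} = -8 + \left(-3\right)^{2} = -8 + 9 = 1$)
$I = 1$
$I \sqrt{-17 + \left(4 + 5\right)^{2}} \left(-9\right) = 1 \sqrt{-17 + \left(4 + 5\right)^{2}} \left(-9\right) = 1 \sqrt{-17 + 9^{2}} \left(-9\right) = 1 \sqrt{-17 + 81} \left(-9\right) = 1 \sqrt{64} \left(-9\right) = 1 \cdot 8 \left(-9\right) = 8 \left(-9\right) = -72$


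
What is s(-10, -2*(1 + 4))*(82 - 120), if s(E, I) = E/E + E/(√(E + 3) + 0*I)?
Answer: -38 - 380*I*√7/7 ≈ -38.0 - 143.63*I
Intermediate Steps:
s(E, I) = 1 + E/√(3 + E) (s(E, I) = 1 + E/(√(3 + E) + 0) = 1 + E/(√(3 + E)) = 1 + E/√(3 + E))
s(-10, -2*(1 + 4))*(82 - 120) = (1 - 10/√(3 - 10))*(82 - 120) = (1 - (-10)*I*√7/7)*(-38) = (1 + 10*I*√7/7)*(-38) = -38 - 380*I*√7/7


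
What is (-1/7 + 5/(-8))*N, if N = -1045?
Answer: 44935/56 ≈ 802.41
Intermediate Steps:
(-1/7 + 5/(-8))*N = (-1/7 + 5/(-8))*(-1045) = (-1*⅐ + 5*(-⅛))*(-1045) = (-⅐ - 5/8)*(-1045) = -43/56*(-1045) = 44935/56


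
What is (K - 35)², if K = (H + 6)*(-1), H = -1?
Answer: 1600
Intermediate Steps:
K = -5 (K = (-1 + 6)*(-1) = 5*(-1) = -5)
(K - 35)² = (-5 - 35)² = (-40)² = 1600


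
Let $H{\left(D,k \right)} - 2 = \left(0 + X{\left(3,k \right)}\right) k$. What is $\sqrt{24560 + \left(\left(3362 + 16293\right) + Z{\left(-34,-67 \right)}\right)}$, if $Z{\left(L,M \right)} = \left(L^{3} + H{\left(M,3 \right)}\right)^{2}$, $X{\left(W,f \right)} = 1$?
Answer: $4664 \sqrt{71} \approx 39300.0$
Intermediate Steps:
$H{\left(D,k \right)} = 2 + k$ ($H{\left(D,k \right)} = 2 + \left(0 + 1\right) k = 2 + 1 k = 2 + k$)
$Z{\left(L,M \right)} = \left(5 + L^{3}\right)^{2}$ ($Z{\left(L,M \right)} = \left(L^{3} + \left(2 + 3\right)\right)^{2} = \left(L^{3} + 5\right)^{2} = \left(5 + L^{3}\right)^{2}$)
$\sqrt{24560 + \left(\left(3362 + 16293\right) + Z{\left(-34,-67 \right)}\right)} = \sqrt{24560 + \left(\left(3362 + 16293\right) + \left(5 + \left(-34\right)^{3}\right)^{2}\right)} = \sqrt{24560 + \left(19655 + \left(5 - 39304\right)^{2}\right)} = \sqrt{24560 + \left(19655 + \left(-39299\right)^{2}\right)} = \sqrt{24560 + \left(19655 + 1544411401\right)} = \sqrt{24560 + 1544431056} = \sqrt{1544455616} = 4664 \sqrt{71}$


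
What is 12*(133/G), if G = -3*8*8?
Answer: -133/16 ≈ -8.3125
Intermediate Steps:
G = -192 (G = -24*8 = -192)
12*(133/G) = 12*(133/(-192)) = 12*(133*(-1/192)) = 12*(-133/192) = -133/16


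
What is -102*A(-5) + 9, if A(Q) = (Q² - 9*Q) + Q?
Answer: -6621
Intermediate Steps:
A(Q) = Q² - 8*Q
-102*A(-5) + 9 = -(-510)*(-8 - 5) + 9 = -(-510)*(-13) + 9 = -102*65 + 9 = -6630 + 9 = -6621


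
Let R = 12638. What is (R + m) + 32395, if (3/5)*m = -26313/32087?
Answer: 1444930016/32087 ≈ 45032.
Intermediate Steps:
m = -43855/32087 (m = 5*(-26313/32087)/3 = 5*(-26313*1/32087)/3 = (5/3)*(-26313/32087) = -43855/32087 ≈ -1.3668)
(R + m) + 32395 = (12638 - 43855/32087) + 32395 = 405471651/32087 + 32395 = 1444930016/32087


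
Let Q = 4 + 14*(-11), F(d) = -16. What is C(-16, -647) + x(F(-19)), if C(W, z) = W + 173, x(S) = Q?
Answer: 7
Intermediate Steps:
Q = -150 (Q = 4 - 154 = -150)
x(S) = -150
C(W, z) = 173 + W
C(-16, -647) + x(F(-19)) = (173 - 16) - 150 = 157 - 150 = 7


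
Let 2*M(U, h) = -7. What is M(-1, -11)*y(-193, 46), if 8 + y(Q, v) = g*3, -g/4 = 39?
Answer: 1666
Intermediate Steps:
g = -156 (g = -4*39 = -156)
M(U, h) = -7/2 (M(U, h) = (½)*(-7) = -7/2)
y(Q, v) = -476 (y(Q, v) = -8 - 156*3 = -8 - 468 = -476)
M(-1, -11)*y(-193, 46) = -7/2*(-476) = 1666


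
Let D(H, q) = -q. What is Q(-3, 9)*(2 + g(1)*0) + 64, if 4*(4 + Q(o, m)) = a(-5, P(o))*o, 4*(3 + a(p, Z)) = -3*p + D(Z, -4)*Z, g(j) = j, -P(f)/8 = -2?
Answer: 247/8 ≈ 30.875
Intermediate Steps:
P(f) = 16 (P(f) = -8*(-2) = 16)
a(p, Z) = -3 + Z - 3*p/4 (a(p, Z) = -3 + (-3*p + (-1*(-4))*Z)/4 = -3 + (-3*p + 4*Z)/4 = -3 + (Z - 3*p/4) = -3 + Z - 3*p/4)
Q(o, m) = -4 + 67*o/16 (Q(o, m) = -4 + ((-3 + 16 - ¾*(-5))*o)/4 = -4 + ((-3 + 16 + 15/4)*o)/4 = -4 + (67*o/4)/4 = -4 + 67*o/16)
Q(-3, 9)*(2 + g(1)*0) + 64 = (-4 + (67/16)*(-3))*(2 + 1*0) + 64 = (-4 - 201/16)*(2 + 0) + 64 = -265/16*2 + 64 = -265/8 + 64 = 247/8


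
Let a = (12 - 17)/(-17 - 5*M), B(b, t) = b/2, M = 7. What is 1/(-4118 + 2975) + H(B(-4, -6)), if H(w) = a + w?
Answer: -113209/59436 ≈ -1.9047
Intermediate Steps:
B(b, t) = b/2 (B(b, t) = b*(½) = b/2)
a = 5/52 (a = (12 - 17)/(-17 - 5*7) = -5/(-17 - 35) = -5/(-52) = -5*(-1/52) = 5/52 ≈ 0.096154)
H(w) = 5/52 + w
1/(-4118 + 2975) + H(B(-4, -6)) = 1/(-4118 + 2975) + (5/52 + (½)*(-4)) = 1/(-1143) + (5/52 - 2) = -1/1143 - 99/52 = -113209/59436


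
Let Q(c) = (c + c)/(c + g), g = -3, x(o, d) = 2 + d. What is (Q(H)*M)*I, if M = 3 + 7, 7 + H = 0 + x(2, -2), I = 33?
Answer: 462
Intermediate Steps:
H = -7 (H = -7 + (0 + (2 - 2)) = -7 + (0 + 0) = -7 + 0 = -7)
Q(c) = 2*c/(-3 + c) (Q(c) = (c + c)/(c - 3) = (2*c)/(-3 + c) = 2*c/(-3 + c))
M = 10
(Q(H)*M)*I = ((2*(-7)/(-3 - 7))*10)*33 = ((2*(-7)/(-10))*10)*33 = ((2*(-7)*(-⅒))*10)*33 = ((7/5)*10)*33 = 14*33 = 462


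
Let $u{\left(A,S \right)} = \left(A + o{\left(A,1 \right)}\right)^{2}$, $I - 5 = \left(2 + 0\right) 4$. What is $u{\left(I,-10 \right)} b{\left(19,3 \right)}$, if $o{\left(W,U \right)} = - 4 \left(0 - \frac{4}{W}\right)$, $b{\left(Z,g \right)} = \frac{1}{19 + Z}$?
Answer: $\frac{34225}{6422} \approx 5.3293$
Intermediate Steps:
$I = 13$ ($I = 5 + \left(2 + 0\right) 4 = 5 + 2 \cdot 4 = 5 + 8 = 13$)
$o{\left(W,U \right)} = \frac{16}{W}$ ($o{\left(W,U \right)} = - 4 \left(- \frac{4}{W}\right) = \frac{16}{W}$)
$u{\left(A,S \right)} = \left(A + \frac{16}{A}\right)^{2}$
$u{\left(I,-10 \right)} b{\left(19,3 \right)} = \frac{\frac{1}{169} \left(16 + 13^{2}\right)^{2}}{19 + 19} = \frac{\frac{1}{169} \left(16 + 169\right)^{2}}{38} = \frac{185^{2}}{169} \cdot \frac{1}{38} = \frac{1}{169} \cdot 34225 \cdot \frac{1}{38} = \frac{34225}{169} \cdot \frac{1}{38} = \frac{34225}{6422}$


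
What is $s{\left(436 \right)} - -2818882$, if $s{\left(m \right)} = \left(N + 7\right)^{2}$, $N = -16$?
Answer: $2818963$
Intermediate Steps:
$s{\left(m \right)} = 81$ ($s{\left(m \right)} = \left(-16 + 7\right)^{2} = \left(-9\right)^{2} = 81$)
$s{\left(436 \right)} - -2818882 = 81 - -2818882 = 81 + 2818882 = 2818963$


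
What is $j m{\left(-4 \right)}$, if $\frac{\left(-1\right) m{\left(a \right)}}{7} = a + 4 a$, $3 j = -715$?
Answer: $- \frac{100100}{3} \approx -33367.0$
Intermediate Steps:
$j = - \frac{715}{3}$ ($j = \frac{1}{3} \left(-715\right) = - \frac{715}{3} \approx -238.33$)
$m{\left(a \right)} = - 35 a$ ($m{\left(a \right)} = - 7 \left(a + 4 a\right) = - 7 \cdot 5 a = - 35 a$)
$j m{\left(-4 \right)} = - \frac{715 \left(\left(-35\right) \left(-4\right)\right)}{3} = \left(- \frac{715}{3}\right) 140 = - \frac{100100}{3}$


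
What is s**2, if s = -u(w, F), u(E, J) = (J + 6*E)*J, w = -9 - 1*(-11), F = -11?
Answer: 121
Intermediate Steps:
w = 2 (w = -9 + 11 = 2)
u(E, J) = J*(J + 6*E)
s = 11 (s = -(-11)*(-11 + 6*2) = -(-11)*(-11 + 12) = -(-11) = -1*(-11) = 11)
s**2 = 11**2 = 121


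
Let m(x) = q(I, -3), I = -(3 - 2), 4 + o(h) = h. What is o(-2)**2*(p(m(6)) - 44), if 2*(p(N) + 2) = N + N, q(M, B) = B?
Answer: -1764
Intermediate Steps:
o(h) = -4 + h
I = -1 (I = -1*1 = -1)
m(x) = -3
p(N) = -2 + N (p(N) = -2 + (N + N)/2 = -2 + (2*N)/2 = -2 + N)
o(-2)**2*(p(m(6)) - 44) = (-4 - 2)**2*((-2 - 3) - 44) = (-6)**2*(-5 - 44) = 36*(-49) = -1764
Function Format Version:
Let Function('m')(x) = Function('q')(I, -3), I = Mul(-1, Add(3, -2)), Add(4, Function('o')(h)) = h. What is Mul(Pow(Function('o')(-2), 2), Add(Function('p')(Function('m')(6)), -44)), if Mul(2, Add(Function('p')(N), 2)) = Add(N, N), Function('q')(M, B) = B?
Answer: -1764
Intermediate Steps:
Function('o')(h) = Add(-4, h)
I = -1 (I = Mul(-1, 1) = -1)
Function('m')(x) = -3
Function('p')(N) = Add(-2, N) (Function('p')(N) = Add(-2, Mul(Rational(1, 2), Add(N, N))) = Add(-2, Mul(Rational(1, 2), Mul(2, N))) = Add(-2, N))
Mul(Pow(Function('o')(-2), 2), Add(Function('p')(Function('m')(6)), -44)) = Mul(Pow(Add(-4, -2), 2), Add(Add(-2, -3), -44)) = Mul(Pow(-6, 2), Add(-5, -44)) = Mul(36, -49) = -1764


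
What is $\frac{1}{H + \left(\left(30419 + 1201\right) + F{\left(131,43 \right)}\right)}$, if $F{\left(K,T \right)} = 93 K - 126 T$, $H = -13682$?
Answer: $\frac{1}{24703} \approx 4.0481 \cdot 10^{-5}$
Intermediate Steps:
$F{\left(K,T \right)} = - 126 T + 93 K$
$\frac{1}{H + \left(\left(30419 + 1201\right) + F{\left(131,43 \right)}\right)} = \frac{1}{-13682 + \left(\left(30419 + 1201\right) + \left(\left(-126\right) 43 + 93 \cdot 131\right)\right)} = \frac{1}{-13682 + \left(31620 + \left(-5418 + 12183\right)\right)} = \frac{1}{-13682 + \left(31620 + 6765\right)} = \frac{1}{-13682 + 38385} = \frac{1}{24703}$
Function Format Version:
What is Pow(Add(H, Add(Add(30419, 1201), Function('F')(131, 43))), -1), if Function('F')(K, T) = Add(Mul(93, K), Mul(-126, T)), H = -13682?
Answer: Rational(1, 24703) ≈ 4.0481e-5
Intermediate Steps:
Function('F')(K, T) = Add(Mul(-126, T), Mul(93, K))
Pow(Add(H, Add(Add(30419, 1201), Function('F')(131, 43))), -1) = Pow(Add(-13682, Add(Add(30419, 1201), Add(Mul(-126, 43), Mul(93, 131)))), -1) = Pow(Add(-13682, Add(31620, Add(-5418, 12183))), -1) = Pow(Add(-13682, Add(31620, 6765)), -1) = Pow(Add(-13682, 38385), -1) = Pow(24703, -1) = Rational(1, 24703)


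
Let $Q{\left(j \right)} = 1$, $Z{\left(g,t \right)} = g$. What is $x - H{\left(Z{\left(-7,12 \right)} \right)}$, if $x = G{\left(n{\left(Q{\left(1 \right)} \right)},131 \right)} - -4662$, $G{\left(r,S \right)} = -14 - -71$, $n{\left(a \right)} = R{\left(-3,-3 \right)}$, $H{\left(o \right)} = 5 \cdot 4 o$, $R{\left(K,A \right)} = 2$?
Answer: $4859$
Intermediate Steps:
$H{\left(o \right)} = 20 o$
$n{\left(a \right)} = 2$
$G{\left(r,S \right)} = 57$ ($G{\left(r,S \right)} = -14 + 71 = 57$)
$x = 4719$ ($x = 57 - -4662 = 57 + 4662 = 4719$)
$x - H{\left(Z{\left(-7,12 \right)} \right)} = 4719 - 20 \left(-7\right) = 4719 - -140 = 4719 + 140 = 4859$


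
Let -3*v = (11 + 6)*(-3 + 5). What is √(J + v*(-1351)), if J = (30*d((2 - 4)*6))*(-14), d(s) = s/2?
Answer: √160482/3 ≈ 133.53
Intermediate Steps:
d(s) = s/2 (d(s) = s*(½) = s/2)
v = -34/3 (v = -(11 + 6)*(-3 + 5)/3 = -17*2/3 = -⅓*34 = -34/3 ≈ -11.333)
J = 2520 (J = (30*(((2 - 4)*6)/2))*(-14) = (30*((-2*6)/2))*(-14) = (30*((½)*(-12)))*(-14) = (30*(-6))*(-14) = -180*(-14) = 2520)
√(J + v*(-1351)) = √(2520 - 34/3*(-1351)) = √(2520 + 45934/3) = √(53494/3) = √160482/3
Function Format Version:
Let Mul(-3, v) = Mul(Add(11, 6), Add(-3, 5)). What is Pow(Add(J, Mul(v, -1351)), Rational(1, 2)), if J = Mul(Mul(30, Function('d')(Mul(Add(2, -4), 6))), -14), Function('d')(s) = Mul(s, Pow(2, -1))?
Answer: Mul(Rational(1, 3), Pow(160482, Rational(1, 2))) ≈ 133.53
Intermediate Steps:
Function('d')(s) = Mul(Rational(1, 2), s) (Function('d')(s) = Mul(s, Rational(1, 2)) = Mul(Rational(1, 2), s))
v = Rational(-34, 3) (v = Mul(Rational(-1, 3), Mul(Add(11, 6), Add(-3, 5))) = Mul(Rational(-1, 3), Mul(17, 2)) = Mul(Rational(-1, 3), 34) = Rational(-34, 3) ≈ -11.333)
J = 2520 (J = Mul(Mul(30, Mul(Rational(1, 2), Mul(Add(2, -4), 6))), -14) = Mul(Mul(30, Mul(Rational(1, 2), Mul(-2, 6))), -14) = Mul(Mul(30, Mul(Rational(1, 2), -12)), -14) = Mul(Mul(30, -6), -14) = Mul(-180, -14) = 2520)
Pow(Add(J, Mul(v, -1351)), Rational(1, 2)) = Pow(Add(2520, Mul(Rational(-34, 3), -1351)), Rational(1, 2)) = Pow(Add(2520, Rational(45934, 3)), Rational(1, 2)) = Pow(Rational(53494, 3), Rational(1, 2)) = Mul(Rational(1, 3), Pow(160482, Rational(1, 2)))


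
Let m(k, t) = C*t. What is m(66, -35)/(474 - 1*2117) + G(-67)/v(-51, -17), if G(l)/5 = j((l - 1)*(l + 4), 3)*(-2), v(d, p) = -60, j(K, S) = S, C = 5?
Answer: 1993/3286 ≈ 0.60651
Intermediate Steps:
m(k, t) = 5*t
G(l) = -30 (G(l) = 5*(3*(-2)) = 5*(-6) = -30)
m(66, -35)/(474 - 1*2117) + G(-67)/v(-51, -17) = (5*(-35))/(474 - 1*2117) - 30/(-60) = -175/(474 - 2117) - 30*(-1/60) = -175/(-1643) + 1/2 = -175*(-1/1643) + 1/2 = 175/1643 + 1/2 = 1993/3286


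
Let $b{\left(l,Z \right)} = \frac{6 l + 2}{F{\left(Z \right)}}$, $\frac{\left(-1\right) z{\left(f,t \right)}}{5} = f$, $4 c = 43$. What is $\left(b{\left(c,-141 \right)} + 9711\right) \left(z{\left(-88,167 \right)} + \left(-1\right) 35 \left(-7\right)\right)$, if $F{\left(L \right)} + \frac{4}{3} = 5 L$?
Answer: $\frac{28191051015}{4238} \approx 6.652 \cdot 10^{6}$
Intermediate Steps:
$c = \frac{43}{4}$ ($c = \frac{1}{4} \cdot 43 = \frac{43}{4} \approx 10.75$)
$z{\left(f,t \right)} = - 5 f$
$F{\left(L \right)} = - \frac{4}{3} + 5 L$
$b{\left(l,Z \right)} = \frac{2 + 6 l}{- \frac{4}{3} + 5 Z}$ ($b{\left(l,Z \right)} = \frac{6 l + 2}{- \frac{4}{3} + 5 Z} = \frac{2 + 6 l}{- \frac{4}{3} + 5 Z}$)
$\left(b{\left(c,-141 \right)} + 9711\right) \left(z{\left(-88,167 \right)} + \left(-1\right) 35 \left(-7\right)\right) = \left(\frac{6 \left(1 + 3 \cdot \frac{43}{4}\right)}{-4 + 15 \left(-141\right)} + 9711\right) \left(\left(-5\right) \left(-88\right) + \left(-1\right) 35 \left(-7\right)\right) = \left(\frac{6 \left(1 + \frac{129}{4}\right)}{-4 - 2115} + 9711\right) \left(440 - -245\right) = \left(6 \frac{1}{-2119} \cdot \frac{133}{4} + 9711\right) \left(440 + 245\right) = \left(6 \left(- \frac{1}{2119}\right) \frac{133}{4} + 9711\right) 685 = \left(- \frac{399}{4238} + 9711\right) 685 = \frac{41154819}{4238} \cdot 685 = \frac{28191051015}{4238}$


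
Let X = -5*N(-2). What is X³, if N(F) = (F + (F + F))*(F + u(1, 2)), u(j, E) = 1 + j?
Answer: 0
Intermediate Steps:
N(F) = 3*F*(2 + F) (N(F) = (F + (F + F))*(F + (1 + 1)) = (F + 2*F)*(F + 2) = (3*F)*(2 + F) = 3*F*(2 + F))
X = 0 (X = -15*(-2)*(2 - 2) = -15*(-2)*0 = -5*0 = 0)
X³ = 0³ = 0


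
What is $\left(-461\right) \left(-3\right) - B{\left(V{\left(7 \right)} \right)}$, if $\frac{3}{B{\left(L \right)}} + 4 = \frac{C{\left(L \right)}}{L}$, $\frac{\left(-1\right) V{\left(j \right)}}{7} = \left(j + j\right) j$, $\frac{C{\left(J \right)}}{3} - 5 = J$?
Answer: $\frac{971541}{701} \approx 1385.9$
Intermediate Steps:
$C{\left(J \right)} = 15 + 3 J$
$V{\left(j \right)} = - 14 j^{2}$ ($V{\left(j \right)} = - 7 \left(j + j\right) j = - 7 \cdot 2 j j = - 7 \cdot 2 j^{2} = - 14 j^{2}$)
$B{\left(L \right)} = \frac{3}{-4 + \frac{15 + 3 L}{L}}$
$\left(-461\right) \left(-3\right) - B{\left(V{\left(7 \right)} \right)} = \left(-461\right) \left(-3\right) - - \frac{3 \left(- 14 \cdot 7^{2}\right)}{-15 - 14 \cdot 7^{2}} = 1383 - - \frac{3 \left(\left(-14\right) 49\right)}{-15 - 686} = 1383 - \left(-3\right) \left(-686\right) \frac{1}{-15 - 686} = 1383 - \left(-3\right) \left(-686\right) \frac{1}{-701} = 1383 - \left(-3\right) \left(-686\right) \left(- \frac{1}{701}\right) = 1383 - - \frac{2058}{701} = 1383 + \frac{2058}{701} = \frac{971541}{701}$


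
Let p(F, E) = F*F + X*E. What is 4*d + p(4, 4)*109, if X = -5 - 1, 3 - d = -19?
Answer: -784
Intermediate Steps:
d = 22 (d = 3 - 1*(-19) = 3 + 19 = 22)
X = -6
p(F, E) = F² - 6*E (p(F, E) = F*F - 6*E = F² - 6*E)
4*d + p(4, 4)*109 = 4*22 + (4² - 6*4)*109 = 88 + (16 - 24)*109 = 88 - 8*109 = 88 - 872 = -784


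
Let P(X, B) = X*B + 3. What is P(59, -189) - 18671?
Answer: -29819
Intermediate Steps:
P(X, B) = 3 + B*X (P(X, B) = B*X + 3 = 3 + B*X)
P(59, -189) - 18671 = (3 - 189*59) - 18671 = (3 - 11151) - 18671 = -11148 - 18671 = -29819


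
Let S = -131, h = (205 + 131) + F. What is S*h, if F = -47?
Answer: -37859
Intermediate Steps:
h = 289 (h = (205 + 131) - 47 = 336 - 47 = 289)
S*h = -131*289 = -37859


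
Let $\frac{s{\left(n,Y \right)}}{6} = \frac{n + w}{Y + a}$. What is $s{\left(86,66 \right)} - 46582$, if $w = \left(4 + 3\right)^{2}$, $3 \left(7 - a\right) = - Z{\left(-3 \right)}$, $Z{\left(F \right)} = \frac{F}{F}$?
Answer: $- \frac{1024561}{22} \approx -46571.0$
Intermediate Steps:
$Z{\left(F \right)} = 1$
$a = \frac{22}{3}$ ($a = 7 - \frac{\left(-1\right) 1}{3} = 7 - - \frac{1}{3} = 7 + \frac{1}{3} = \frac{22}{3} \approx 7.3333$)
$w = 49$ ($w = 7^{2} = 49$)
$s{\left(n,Y \right)} = \frac{6 \left(49 + n\right)}{\frac{22}{3} + Y}$ ($s{\left(n,Y \right)} = 6 \frac{n + 49}{Y + \frac{22}{3}} = 6 \frac{49 + n}{\frac{22}{3} + Y} = \frac{6 \left(49 + n\right)}{\frac{22}{3} + Y}$)
$s{\left(86,66 \right)} - 46582 = \frac{18 \left(49 + 86\right)}{22 + 3 \cdot 66} - 46582 = 18 \frac{1}{22 + 198} \cdot 135 - 46582 = 18 \cdot \frac{1}{220} \cdot 135 - 46582 = \frac{243}{22} - 46582 = - \frac{1024561}{22}$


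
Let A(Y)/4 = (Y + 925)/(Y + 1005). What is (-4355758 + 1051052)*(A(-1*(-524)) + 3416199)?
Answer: -17261715619459302/1529 ≈ -1.1290e+13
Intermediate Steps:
A(Y) = 4*(925 + Y)/(1005 + Y) (A(Y) = 4*((Y + 925)/(Y + 1005)) = 4*((925 + Y)/(1005 + Y)) = 4*(925 + Y)/(1005 + Y))
(-4355758 + 1051052)*(A(-1*(-524)) + 3416199) = (-4355758 + 1051052)*(4*(925 - 1*(-524))/(1005 - 1*(-524)) + 3416199) = -3304706*(4*(925 + 524)/(1005 + 524) + 3416199) = -3304706*(4*1449/1529 + 3416199) = -3304706*(4*(1/1529)*1449 + 3416199) = -3304706*(5796/1529 + 3416199) = -3304706*5223374067/1529 = -17261715619459302/1529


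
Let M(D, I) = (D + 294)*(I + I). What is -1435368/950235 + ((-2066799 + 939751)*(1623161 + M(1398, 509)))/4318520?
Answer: -2714416445093591/3108794585 ≈ -8.7314e+5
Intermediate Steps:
M(D, I) = 2*I*(294 + D) (M(D, I) = (294 + D)*(2*I) = 2*I*(294 + D))
-1435368/950235 + ((-2066799 + 939751)*(1623161 + M(1398, 509)))/4318520 = -1435368/950235 + ((-2066799 + 939751)*(1623161 + 2*509*(294 + 1398)))/4318520 = -1435368*1/950235 - 1127048*(1623161 + 2*509*1692)*(1/4318520) = -43496/28795 - 1127048*(1623161 + 1722456)*(1/4318520) = -43496/28795 - 1127048*3345617*(1/4318520) = -43496/28795 - 3770670948616*1/4318520 = -43496/28795 - 471333868577/539815 = -2714416445093591/3108794585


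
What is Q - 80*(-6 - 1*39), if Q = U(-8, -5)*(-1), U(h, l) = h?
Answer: 3608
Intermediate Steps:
Q = 8 (Q = -8*(-1) = 8)
Q - 80*(-6 - 1*39) = 8 - 80*(-6 - 1*39) = 8 - 80*(-6 - 39) = 8 - 80*(-45) = 8 + 3600 = 3608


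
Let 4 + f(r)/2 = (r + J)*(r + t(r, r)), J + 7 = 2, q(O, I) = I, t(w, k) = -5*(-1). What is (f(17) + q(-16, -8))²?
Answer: 262144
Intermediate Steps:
t(w, k) = 5
J = -5 (J = -7 + 2 = -5)
f(r) = -8 + 2*(-5 + r)*(5 + r) (f(r) = -8 + 2*((r - 5)*(r + 5)) = -8 + 2*((-5 + r)*(5 + r)) = -8 + 2*(-5 + r)*(5 + r))
(f(17) + q(-16, -8))² = ((-58 + 2*17²) - 8)² = ((-58 + 2*289) - 8)² = ((-58 + 578) - 8)² = (520 - 8)² = 512² = 262144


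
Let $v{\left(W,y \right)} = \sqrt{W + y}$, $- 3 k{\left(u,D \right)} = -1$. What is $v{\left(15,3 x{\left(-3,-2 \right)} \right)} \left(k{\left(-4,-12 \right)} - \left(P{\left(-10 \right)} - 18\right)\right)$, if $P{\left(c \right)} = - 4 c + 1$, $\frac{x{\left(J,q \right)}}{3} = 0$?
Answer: $- \frac{68 \sqrt{15}}{3} \approx -87.788$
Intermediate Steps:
$k{\left(u,D \right)} = \frac{1}{3}$ ($k{\left(u,D \right)} = \left(- \frac{1}{3}\right) \left(-1\right) = \frac{1}{3}$)
$x{\left(J,q \right)} = 0$ ($x{\left(J,q \right)} = 3 \cdot 0 = 0$)
$P{\left(c \right)} = 1 - 4 c$
$v{\left(15,3 x{\left(-3,-2 \right)} \right)} \left(k{\left(-4,-12 \right)} - \left(P{\left(-10 \right)} - 18\right)\right) = \sqrt{15 + 3 \cdot 0} \left(\frac{1}{3} - \left(\left(1 - -40\right) - 18\right)\right) = \sqrt{15 + 0} \left(\frac{1}{3} - \left(\left(1 + 40\right) - 18\right)\right) = \sqrt{15} \left(\frac{1}{3} - \left(41 - 18\right)\right) = \sqrt{15} \left(\frac{1}{3} - 23\right) = \sqrt{15} \left(- \frac{68}{3}\right) = - \frac{68 \sqrt{15}}{3}$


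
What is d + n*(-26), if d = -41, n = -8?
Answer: 167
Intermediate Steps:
d + n*(-26) = -41 - 8*(-26) = -41 + 208 = 167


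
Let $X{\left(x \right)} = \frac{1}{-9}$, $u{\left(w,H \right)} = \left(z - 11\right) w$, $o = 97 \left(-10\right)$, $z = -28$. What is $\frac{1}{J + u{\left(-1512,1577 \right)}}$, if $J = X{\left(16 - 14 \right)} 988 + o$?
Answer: $\frac{9}{520994} \approx 1.7275 \cdot 10^{-5}$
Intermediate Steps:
$o = -970$
$u{\left(w,H \right)} = - 39 w$ ($u{\left(w,H \right)} = \left(-28 - 11\right) w = - 39 w$)
$X{\left(x \right)} = - \frac{1}{9}$
$J = - \frac{9718}{9}$ ($J = \left(- \frac{1}{9}\right) 988 - 970 = - \frac{988}{9} - 970 = - \frac{9718}{9} \approx -1079.8$)
$\frac{1}{J + u{\left(-1512,1577 \right)}} = \frac{1}{- \frac{9718}{9} - -58968} = \frac{1}{- \frac{9718}{9} + 58968} = \frac{1}{\frac{520994}{9}} = \frac{9}{520994}$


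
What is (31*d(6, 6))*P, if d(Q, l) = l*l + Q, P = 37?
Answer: 48174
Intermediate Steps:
d(Q, l) = Q + l**2 (d(Q, l) = l**2 + Q = Q + l**2)
(31*d(6, 6))*P = (31*(6 + 6**2))*37 = (31*(6 + 36))*37 = (31*42)*37 = 1302*37 = 48174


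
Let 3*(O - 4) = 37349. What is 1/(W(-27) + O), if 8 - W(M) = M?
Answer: 3/37466 ≈ 8.0073e-5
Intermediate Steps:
O = 37361/3 (O = 4 + (1/3)*37349 = 4 + 37349/3 = 37361/3 ≈ 12454.)
W(M) = 8 - M
1/(W(-27) + O) = 1/((8 - 1*(-27)) + 37361/3) = 1/((8 + 27) + 37361/3) = 1/(35 + 37361/3) = 1/(37466/3) = 3/37466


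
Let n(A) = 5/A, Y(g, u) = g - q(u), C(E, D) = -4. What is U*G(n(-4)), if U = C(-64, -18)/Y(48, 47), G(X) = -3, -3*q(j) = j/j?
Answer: 36/145 ≈ 0.24828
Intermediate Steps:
q(j) = -⅓ (q(j) = -j/(3*j) = -⅓*1 = -⅓)
Y(g, u) = ⅓ + g (Y(g, u) = g - 1*(-⅓) = g + ⅓ = ⅓ + g)
U = -12/145 (U = -4/(⅓ + 48) = -4/145/3 = -4*3/145 = -12/145 ≈ -0.082759)
U*G(n(-4)) = -12/145*(-3) = 36/145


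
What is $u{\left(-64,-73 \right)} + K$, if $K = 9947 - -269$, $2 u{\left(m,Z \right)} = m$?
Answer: $10184$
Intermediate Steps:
$u{\left(m,Z \right)} = \frac{m}{2}$
$K = 10216$ ($K = 9947 + 269 = 10216$)
$u{\left(-64,-73 \right)} + K = \frac{1}{2} \left(-64\right) + 10216 = -32 + 10216 = 10184$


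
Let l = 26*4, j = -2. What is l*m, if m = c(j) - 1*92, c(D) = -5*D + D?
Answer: -8736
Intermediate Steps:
c(D) = -4*D
l = 104
m = -84 (m = -4*(-2) - 1*92 = 8 - 92 = -84)
l*m = 104*(-84) = -8736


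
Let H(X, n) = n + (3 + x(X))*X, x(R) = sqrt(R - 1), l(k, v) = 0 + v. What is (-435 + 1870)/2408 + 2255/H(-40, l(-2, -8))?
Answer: -1288835/440664 + 11275*I*sqrt(41)/10248 ≈ -2.9248 + 7.0448*I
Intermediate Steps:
l(k, v) = v
x(R) = sqrt(-1 + R)
H(X, n) = n + X*(3 + sqrt(-1 + X)) (H(X, n) = n + (3 + sqrt(-1 + X))*X = n + X*(3 + sqrt(-1 + X)))
(-435 + 1870)/2408 + 2255/H(-40, l(-2, -8)) = (-435 + 1870)/2408 + 2255/(-8 + 3*(-40) - 40*sqrt(-1 - 40)) = 1435*(1/2408) + 2255/(-8 - 120 - 40*I*sqrt(41)) = 205/344 + 2255/(-8 - 120 - 40*I*sqrt(41)) = 205/344 + 2255/(-128 - 40*I*sqrt(41))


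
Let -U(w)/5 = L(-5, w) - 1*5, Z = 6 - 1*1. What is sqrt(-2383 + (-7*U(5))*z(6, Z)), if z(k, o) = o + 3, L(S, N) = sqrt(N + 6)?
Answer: sqrt(-3783 + 280*sqrt(11)) ≈ 53.426*I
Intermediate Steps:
L(S, N) = sqrt(6 + N)
Z = 5 (Z = 6 - 1 = 5)
U(w) = 25 - 5*sqrt(6 + w) (U(w) = -5*(sqrt(6 + w) - 1*5) = -5*(sqrt(6 + w) - 5) = -5*(-5 + sqrt(6 + w)) = 25 - 5*sqrt(6 + w))
z(k, o) = 3 + o
sqrt(-2383 + (-7*U(5))*z(6, Z)) = sqrt(-2383 + (-7*(25 - 5*sqrt(6 + 5)))*(3 + 5)) = sqrt(-2383 - 7*(25 - 5*sqrt(11))*8) = sqrt(-2383 + (-175 + 35*sqrt(11))*8) = sqrt(-2383 + (-1400 + 280*sqrt(11))) = sqrt(-3783 + 280*sqrt(11))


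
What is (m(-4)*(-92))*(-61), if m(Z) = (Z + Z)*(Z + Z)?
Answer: 359168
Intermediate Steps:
m(Z) = 4*Z**2 (m(Z) = (2*Z)*(2*Z) = 4*Z**2)
(m(-4)*(-92))*(-61) = ((4*(-4)**2)*(-92))*(-61) = ((4*16)*(-92))*(-61) = (64*(-92))*(-61) = -5888*(-61) = 359168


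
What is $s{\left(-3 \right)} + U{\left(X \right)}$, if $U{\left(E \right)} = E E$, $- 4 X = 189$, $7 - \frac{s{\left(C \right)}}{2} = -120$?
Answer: $\frac{39785}{16} \approx 2486.6$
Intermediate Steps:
$s{\left(C \right)} = 254$ ($s{\left(C \right)} = 14 - -240 = 14 + 240 = 254$)
$X = - \frac{189}{4}$ ($X = \left(- \frac{1}{4}\right) 189 = - \frac{189}{4} \approx -47.25$)
$U{\left(E \right)} = E^{2}$
$s{\left(-3 \right)} + U{\left(X \right)} = 254 + \left(- \frac{189}{4}\right)^{2} = 254 + \frac{35721}{16} = \frac{39785}{16}$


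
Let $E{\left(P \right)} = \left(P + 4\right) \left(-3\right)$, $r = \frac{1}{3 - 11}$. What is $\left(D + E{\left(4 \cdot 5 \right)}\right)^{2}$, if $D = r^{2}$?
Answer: $\frac{21224449}{4096} \approx 5181.8$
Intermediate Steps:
$r = - \frac{1}{8}$ ($r = \frac{1}{-8} = - \frac{1}{8} \approx -0.125$)
$E{\left(P \right)} = -12 - 3 P$ ($E{\left(P \right)} = \left(4 + P\right) \left(-3\right) = -12 - 3 P$)
$D = \frac{1}{64}$ ($D = \left(- \frac{1}{8}\right)^{2} = \frac{1}{64} \approx 0.015625$)
$\left(D + E{\left(4 \cdot 5 \right)}\right)^{2} = \left(\frac{1}{64} - \left(12 + 3 \cdot 4 \cdot 5\right)\right)^{2} = \left(\frac{1}{64} - 72\right)^{2} = \left(- \frac{4607}{64}\right)^{2} = \frac{21224449}{4096}$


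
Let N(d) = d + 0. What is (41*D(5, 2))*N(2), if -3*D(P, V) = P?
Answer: -410/3 ≈ -136.67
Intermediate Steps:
D(P, V) = -P/3
N(d) = d
(41*D(5, 2))*N(2) = (41*(-⅓*5))*2 = (41*(-5/3))*2 = -205/3*2 = -410/3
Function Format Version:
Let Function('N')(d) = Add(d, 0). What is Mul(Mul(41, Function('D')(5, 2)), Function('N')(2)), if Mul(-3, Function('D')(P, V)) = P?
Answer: Rational(-410, 3) ≈ -136.67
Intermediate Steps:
Function('D')(P, V) = Mul(Rational(-1, 3), P)
Function('N')(d) = d
Mul(Mul(41, Function('D')(5, 2)), Function('N')(2)) = Mul(Mul(41, Mul(Rational(-1, 3), 5)), 2) = Mul(Mul(41, Rational(-5, 3)), 2) = Mul(Rational(-205, 3), 2) = Rational(-410, 3)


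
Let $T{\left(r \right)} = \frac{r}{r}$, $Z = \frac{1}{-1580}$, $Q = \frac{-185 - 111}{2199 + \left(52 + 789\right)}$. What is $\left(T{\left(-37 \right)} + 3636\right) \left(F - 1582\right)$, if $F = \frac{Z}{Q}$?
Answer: $- \frac{16818095379}{2923} \approx -5.7537 \cdot 10^{6}$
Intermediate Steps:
$Q = - \frac{37}{380}$ ($Q = - \frac{296}{2199 + 841} = - \frac{296}{3040} = \left(-296\right) \frac{1}{3040} = - \frac{37}{380} \approx -0.097368$)
$Z = - \frac{1}{1580} \approx -0.00063291$
$T{\left(r \right)} = 1$
$F = \frac{19}{2923}$ ($F = - \frac{1}{1580 \left(- \frac{37}{380}\right)} = \left(- \frac{1}{1580}\right) \left(- \frac{380}{37}\right) = \frac{19}{2923} \approx 0.0065002$)
$\left(T{\left(-37 \right)} + 3636\right) \left(F - 1582\right) = \left(1 + 3636\right) \left(\frac{19}{2923} - 1582\right) = 3637 \left(- \frac{4624167}{2923}\right) = - \frac{16818095379}{2923}$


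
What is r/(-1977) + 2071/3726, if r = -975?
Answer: 2575739/2455434 ≈ 1.0490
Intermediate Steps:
r/(-1977) + 2071/3726 = -975/(-1977) + 2071/3726 = -975*(-1/1977) + 2071*(1/3726) = 325/659 + 2071/3726 = 2575739/2455434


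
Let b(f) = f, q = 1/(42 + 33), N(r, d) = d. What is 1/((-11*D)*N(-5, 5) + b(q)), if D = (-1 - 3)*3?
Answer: 75/49501 ≈ 0.0015151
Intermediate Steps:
D = -12 (D = -4*3 = -12)
q = 1/75 ≈ 0.013333
1/((-11*D)*N(-5, 5) + b(q)) = 1/(-11*(-12)*5 + 1/75) = 1/(132*5 + 1/75) = 1/(660 + 1/75) = 1/(49501/75) = 75/49501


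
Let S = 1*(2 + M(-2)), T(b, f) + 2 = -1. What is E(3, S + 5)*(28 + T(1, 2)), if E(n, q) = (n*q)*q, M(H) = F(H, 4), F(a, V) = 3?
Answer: 7500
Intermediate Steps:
M(H) = 3
T(b, f) = -3 (T(b, f) = -2 - 1 = -3)
S = 5 (S = 1*(2 + 3) = 1*5 = 5)
E(n, q) = n*q**2
E(3, S + 5)*(28 + T(1, 2)) = (3*(5 + 5)**2)*(28 - 3) = (3*10**2)*25 = (3*100)*25 = 300*25 = 7500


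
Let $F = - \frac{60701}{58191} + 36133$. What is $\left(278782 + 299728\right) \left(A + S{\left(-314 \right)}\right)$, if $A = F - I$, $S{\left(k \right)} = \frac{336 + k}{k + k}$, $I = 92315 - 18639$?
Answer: $- \frac{11672365207950455}{537411} \approx -2.172 \cdot 10^{10}$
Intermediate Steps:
$F = \frac{2102554702}{58191}$ ($F = \left(-60701\right) \frac{1}{58191} + 36133 = - \frac{60701}{58191} + 36133 = \frac{2102554702}{58191} \approx 36132.0$)
$I = 73676$ ($I = 92315 - 18639 = 73676$)
$S{\left(k \right)} = \frac{336 + k}{2 k}$
$A = - \frac{2184725414}{58191}$ ($A = \frac{2102554702}{58191} - 73676 = - \frac{2184725414}{58191} \approx -37544.0$)
$\left(278782 + 299728\right) \left(A + S{\left(-314 \right)}\right) = \left(278782 + 299728\right) \left(- \frac{2184725414}{58191} + \frac{336 - 314}{2 \left(-314\right)}\right) = 578510 \left(- \frac{2184725414}{58191} + \frac{1}{2} \left(- \frac{1}{314}\right) 22\right) = 578510 \left(- \frac{2184725414}{58191} - \frac{11}{314}\right) = 578510 \left(- \frac{686004420097}{18271974}\right) = - \frac{11672365207950455}{537411}$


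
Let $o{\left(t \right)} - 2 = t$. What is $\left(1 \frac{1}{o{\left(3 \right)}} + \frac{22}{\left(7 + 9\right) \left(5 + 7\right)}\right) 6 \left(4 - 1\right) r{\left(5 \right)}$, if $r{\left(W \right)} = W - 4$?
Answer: $\frac{453}{80} \approx 5.6625$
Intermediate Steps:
$o{\left(t \right)} = 2 + t$
$r{\left(W \right)} = -4 + W$ ($r{\left(W \right)} = W - 4 = -4 + W$)
$\left(1 \frac{1}{o{\left(3 \right)}} + \frac{22}{\left(7 + 9\right) \left(5 + 7\right)}\right) 6 \left(4 - 1\right) r{\left(5 \right)} = \left(1 \frac{1}{2 + 3} + \frac{22}{\left(7 + 9\right) \left(5 + 7\right)}\right) 6 \left(4 - 1\right) \left(-4 + 5\right) = \left(1 \cdot \frac{1}{5} + \frac{22}{16 \cdot 12}\right) 6 \cdot 3 \cdot 1 = \left(1 \cdot \frac{1}{5} + \frac{22}{192}\right) 18 \cdot 1 = \left(\frac{1}{5} + 22 \cdot \frac{1}{192}\right) 18 \cdot 1 = \left(\frac{1}{5} + \frac{11}{96}\right) 18 \cdot 1 = \frac{151}{480} \cdot 18 \cdot 1 = \frac{453}{80} \cdot 1 = \frac{453}{80}$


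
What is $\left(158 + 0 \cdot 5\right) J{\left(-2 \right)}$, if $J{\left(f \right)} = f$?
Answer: $-316$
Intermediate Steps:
$\left(158 + 0 \cdot 5\right) J{\left(-2 \right)} = \left(158 + 0 \cdot 5\right) \left(-2\right) = \left(158 + 0\right) \left(-2\right) = 158 \left(-2\right) = -316$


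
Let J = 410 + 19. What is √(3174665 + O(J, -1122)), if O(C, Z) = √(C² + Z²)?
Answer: √(3174665 + 165*√53) ≈ 1782.1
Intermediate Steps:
J = 429
√(3174665 + O(J, -1122)) = √(3174665 + √(429² + (-1122)²)) = √(3174665 + √(184041 + 1258884)) = √(3174665 + √1442925) = √(3174665 + 165*√53)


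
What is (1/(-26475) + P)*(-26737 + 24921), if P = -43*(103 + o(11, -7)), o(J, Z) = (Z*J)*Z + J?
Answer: 1349999011216/26475 ≈ 5.0991e+7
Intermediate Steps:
o(J, Z) = J + J*Z**2 (o(J, Z) = (J*Z)*Z + J = J*Z**2 + J = J + J*Z**2)
P = -28079 (P = -43*(103 + 11*(1 + (-7)**2)) = -43*(103 + 11*(1 + 49)) = -43*(103 + 11*50) = -43*(103 + 550) = -43*653 = -28079)
(1/(-26475) + P)*(-26737 + 24921) = (1/(-26475) - 28079)*(-26737 + 24921) = (-1/26475 - 28079)*(-1816) = -743391526/26475*(-1816) = 1349999011216/26475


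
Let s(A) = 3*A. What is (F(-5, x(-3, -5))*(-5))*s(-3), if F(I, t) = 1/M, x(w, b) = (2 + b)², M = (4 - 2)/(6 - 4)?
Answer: 45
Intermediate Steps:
M = 1 (M = 2/2 = 2*(½) = 1)
F(I, t) = 1 (F(I, t) = 1/1 = 1)
(F(-5, x(-3, -5))*(-5))*s(-3) = (1*(-5))*(3*(-3)) = -5*(-9) = 45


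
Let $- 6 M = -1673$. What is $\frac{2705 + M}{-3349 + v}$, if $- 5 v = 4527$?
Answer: $- \frac{89515}{127632} \approx -0.70135$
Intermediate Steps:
$M = \frac{1673}{6}$ ($M = \left(- \frac{1}{6}\right) \left(-1673\right) = \frac{1673}{6} \approx 278.83$)
$v = - \frac{4527}{5}$ ($v = \left(- \frac{1}{5}\right) 4527 = - \frac{4527}{5} \approx -905.4$)
$\frac{2705 + M}{-3349 + v} = \frac{2705 + \frac{1673}{6}}{-3349 - \frac{4527}{5}} = \frac{17903}{6 \left(- \frac{21272}{5}\right)} = \frac{17903}{6} \left(- \frac{5}{21272}\right) = - \frac{89515}{127632}$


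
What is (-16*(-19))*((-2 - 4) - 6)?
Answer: -3648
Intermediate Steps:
(-16*(-19))*((-2 - 4) - 6) = 304*(-6 - 6) = 304*(-12) = -3648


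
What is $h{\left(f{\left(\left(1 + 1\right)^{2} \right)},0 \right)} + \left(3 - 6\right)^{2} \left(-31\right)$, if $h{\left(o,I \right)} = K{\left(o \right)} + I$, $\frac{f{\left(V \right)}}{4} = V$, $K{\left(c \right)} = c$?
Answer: $-263$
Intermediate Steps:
$f{\left(V \right)} = 4 V$
$h{\left(o,I \right)} = I + o$ ($h{\left(o,I \right)} = o + I = I + o$)
$h{\left(f{\left(\left(1 + 1\right)^{2} \right)},0 \right)} + \left(3 - 6\right)^{2} \left(-31\right) = \left(0 + 4 \left(1 + 1\right)^{2}\right) + \left(3 - 6\right)^{2} \left(-31\right) = \left(0 + 4 \cdot 2^{2}\right) + \left(-3\right)^{2} \left(-31\right) = \left(0 + 4 \cdot 4\right) + 9 \left(-31\right) = \left(0 + 16\right) - 279 = 16 - 279 = -263$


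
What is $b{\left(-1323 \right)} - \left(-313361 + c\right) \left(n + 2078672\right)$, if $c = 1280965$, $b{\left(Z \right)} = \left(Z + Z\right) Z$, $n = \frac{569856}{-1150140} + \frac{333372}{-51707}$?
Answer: $- \frac{343717955279989522394}{170891635} \approx -2.0113 \cdot 10^{12}$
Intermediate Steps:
$n = - \frac{1186465564}{170891635}$ ($n = 569856 \left(- \frac{1}{1150140}\right) + 333372 \left(- \frac{1}{51707}\right) = - \frac{47488}{95845} - \frac{333372}{51707} = - \frac{1186465564}{170891635} \approx -6.9428$)
$b{\left(Z \right)} = 2 Z^{2}$ ($b{\left(Z \right)} = 2 Z Z = 2 Z^{2}$)
$b{\left(-1323 \right)} - \left(-313361 + c\right) \left(n + 2078672\right) = 2 \left(-1323\right)^{2} - \left(-313361 + 1280965\right) \left(- \frac{1186465564}{170891635} + 2078672\right) = 2 \cdot 1750329 - 967604 \cdot \frac{355226470243156}{170891635} = 3500658 - \frac{343718553513158718224}{170891635} = - \frac{343717955279989522394}{170891635}$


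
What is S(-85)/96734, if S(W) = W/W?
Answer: 1/96734 ≈ 1.0338e-5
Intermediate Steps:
S(W) = 1
S(-85)/96734 = 1/96734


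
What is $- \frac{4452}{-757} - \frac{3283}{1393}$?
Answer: $\frac{530915}{150643} \approx 3.5243$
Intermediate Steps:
$- \frac{4452}{-757} - \frac{3283}{1393} = \left(-4452\right) \left(- \frac{1}{757}\right) - \frac{469}{199} = \frac{4452}{757} - \frac{469}{199} = \frac{530915}{150643}$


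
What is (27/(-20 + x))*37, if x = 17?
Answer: -333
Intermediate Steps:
(27/(-20 + x))*37 = (27/(-20 + 17))*37 = (27/(-3))*37 = (27*(-⅓))*37 = -9*37 = -333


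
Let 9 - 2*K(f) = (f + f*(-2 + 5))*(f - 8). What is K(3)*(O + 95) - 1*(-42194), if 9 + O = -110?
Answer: 41366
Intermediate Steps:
O = -119 (O = -9 - 110 = -119)
K(f) = 9/2 - 2*f*(-8 + f) (K(f) = 9/2 - (f + f*(-2 + 5))*(f - 8)/2 = 9/2 - (f + f*3)*(-8 + f)/2 = 9/2 - (f + 3*f)*(-8 + f)/2 = 9/2 - 4*f*(-8 + f)/2 = 9/2 - 2*f*(-8 + f))
K(3)*(O + 95) - 1*(-42194) = (9/2 - 2*3² + 16*3)*(-119 + 95) - 1*(-42194) = (9/2 - 2*9 + 48)*(-24) + 42194 = (9/2 - 18 + 48)*(-24) + 42194 = (69/2)*(-24) + 42194 = -828 + 42194 = 41366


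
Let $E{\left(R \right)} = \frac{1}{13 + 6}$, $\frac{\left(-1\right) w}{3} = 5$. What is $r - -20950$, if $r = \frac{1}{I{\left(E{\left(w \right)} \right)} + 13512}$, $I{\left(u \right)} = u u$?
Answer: $\frac{102190601711}{4877833} \approx 20950.0$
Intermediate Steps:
$w = -15$ ($w = \left(-3\right) 5 = -15$)
$E{\left(R \right)} = \frac{1}{19}$
$I{\left(u \right)} = u^{2}$
$r = \frac{361}{4877833}$ ($r = \frac{1}{\left(\frac{1}{19}\right)^{2} + 13512} = \frac{1}{\frac{1}{361} + 13512} = \frac{1}{\frac{4877833}{361}} = \frac{361}{4877833} \approx 7.4008 \cdot 10^{-5}$)
$r - -20950 = \frac{361}{4877833} - -20950 = \frac{361}{4877833} + 20950 = \frac{102190601711}{4877833}$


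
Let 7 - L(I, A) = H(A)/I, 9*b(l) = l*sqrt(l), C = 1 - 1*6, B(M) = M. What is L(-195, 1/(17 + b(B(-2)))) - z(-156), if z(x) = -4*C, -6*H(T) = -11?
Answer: -15199/1170 ≈ -12.991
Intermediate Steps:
C = -5 (C = 1 - 6 = -5)
H(T) = 11/6 (H(T) = -1/6*(-11) = 11/6)
z(x) = 20 (z(x) = -4*(-5) = 20)
b(l) = l**(3/2)/9 (b(l) = (l*sqrt(l))/9 = l**(3/2)/9)
L(I, A) = 7 - 11/(6*I)
L(-195, 1/(17 + b(B(-2)))) - z(-156) = (7 - 11/6/(-195)) - 1*20 = (7 - 11/6*(-1/195)) - 20 = (7 + 11/1170) - 20 = 8201/1170 - 20 = -15199/1170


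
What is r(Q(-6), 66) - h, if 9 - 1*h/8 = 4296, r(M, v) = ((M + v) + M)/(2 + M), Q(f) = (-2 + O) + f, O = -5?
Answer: 377216/11 ≈ 34292.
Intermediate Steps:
Q(f) = -7 + f (Q(f) = (-2 - 5) + f = -7 + f)
r(M, v) = (v + 2*M)/(2 + M)
h = -34296 (h = 72 - 8*4296 = 72 - 34368 = -34296)
r(Q(-6), 66) - h = (66 + 2*(-7 - 6))/(2 + (-7 - 6)) - 1*(-34296) = (66 + 2*(-13))/(2 - 13) + 34296 = (66 - 26)/(-11) + 34296 = -1/11*40 + 34296 = -40/11 + 34296 = 377216/11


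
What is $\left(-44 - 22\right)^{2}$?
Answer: $4356$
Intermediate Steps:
$\left(-44 - 22\right)^{2} = \left(-66\right)^{2} = 4356$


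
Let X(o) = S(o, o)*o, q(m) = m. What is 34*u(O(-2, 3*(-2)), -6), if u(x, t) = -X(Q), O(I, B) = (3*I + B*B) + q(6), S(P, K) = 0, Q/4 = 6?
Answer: 0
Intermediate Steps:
Q = 24 (Q = 4*6 = 24)
X(o) = 0 (X(o) = 0*o = 0)
O(I, B) = 6 + B**2 + 3*I (O(I, B) = (3*I + B*B) + 6 = (3*I + B**2) + 6 = (B**2 + 3*I) + 6 = 6 + B**2 + 3*I)
u(x, t) = 0 (u(x, t) = -1*0 = 0)
34*u(O(-2, 3*(-2)), -6) = 34*0 = 0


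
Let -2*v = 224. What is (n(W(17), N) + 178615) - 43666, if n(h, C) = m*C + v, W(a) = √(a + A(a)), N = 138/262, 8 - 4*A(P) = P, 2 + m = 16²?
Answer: 17681173/131 ≈ 1.3497e+5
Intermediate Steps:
v = -112 (v = -½*224 = -112)
m = 254 (m = -2 + 16² = -2 + 256 = 254)
A(P) = 2 - P/4
N = 69/131 (N = 138*(1/262) = 69/131 ≈ 0.52672)
W(a) = √(2 + 3*a/4) (W(a) = √(a + (2 - a/4)) = √(2 + 3*a/4))
n(h, C) = -112 + 254*C (n(h, C) = 254*C - 112 = -112 + 254*C)
(n(W(17), N) + 178615) - 43666 = ((-112 + 254*(69/131)) + 178615) - 43666 = ((-112 + 17526/131) + 178615) - 43666 = (2854/131 + 178615) - 43666 = 23401419/131 - 43666 = 17681173/131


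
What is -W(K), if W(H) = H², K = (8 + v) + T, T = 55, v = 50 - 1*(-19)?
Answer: -17424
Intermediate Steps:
v = 69 (v = 50 + 19 = 69)
K = 132 (K = (8 + 69) + 55 = 77 + 55 = 132)
-W(K) = -1*132² = -1*17424 = -17424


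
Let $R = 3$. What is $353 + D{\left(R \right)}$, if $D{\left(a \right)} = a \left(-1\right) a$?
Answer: $344$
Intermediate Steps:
$D{\left(a \right)} = - a^{2}$ ($D{\left(a \right)} = - a a = - a^{2}$)
$353 + D{\left(R \right)} = 353 - 3^{2} = 353 - 9 = 344$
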